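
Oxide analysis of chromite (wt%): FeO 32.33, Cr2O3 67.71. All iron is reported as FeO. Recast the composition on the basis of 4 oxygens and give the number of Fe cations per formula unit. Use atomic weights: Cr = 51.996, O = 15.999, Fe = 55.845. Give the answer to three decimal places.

1.008 Fe apfu

FeO: 32.33/71.844 = 0.45000 mol → 0.45000 mol Fe, 0.45000 mol O.
Cr2O3: 67.71/151.989 = 0.44549 mol → 0.89098 mol Cr, 1.33647 mol O.
Total oxygen = 1.78647 mol. Normalization factor = 4/1.78647 = 2.23905.
Fe per 4 O = 0.45000 × 2.23905 = 1.008.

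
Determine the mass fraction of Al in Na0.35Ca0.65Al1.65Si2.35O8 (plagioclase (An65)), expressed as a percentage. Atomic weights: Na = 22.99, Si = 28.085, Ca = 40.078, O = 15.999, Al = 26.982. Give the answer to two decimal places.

16.33 wt%

M(Na0.35Ca0.65Al1.65Si2.35O8) = 272.609 g/mol.
Al contributes 1.65 × 26.982 = 44.520 g per mole.
44.520/272.609 = 0.1633 → 16.33%.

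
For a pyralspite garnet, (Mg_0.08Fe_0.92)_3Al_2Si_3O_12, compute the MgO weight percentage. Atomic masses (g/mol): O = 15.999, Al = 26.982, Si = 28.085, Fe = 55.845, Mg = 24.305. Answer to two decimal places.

1.97 wt%

M((Mg_0.08Fe_0.92)_3Al_2Si_3O_12) = 490.172 g/mol; M(MgO) = 40.304 g/mol.
Moles MgO per formula unit = 0.24 Mg ÷ 1 = 0.2400.
MgO fraction = (0.2400 × 40.304) / 490.172 = 9.673/490.172 = 0.0197.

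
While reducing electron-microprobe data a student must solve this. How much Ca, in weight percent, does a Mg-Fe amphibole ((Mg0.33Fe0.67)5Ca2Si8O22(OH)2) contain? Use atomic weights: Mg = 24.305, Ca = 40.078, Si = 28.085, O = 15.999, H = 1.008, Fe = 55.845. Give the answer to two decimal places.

M((Mg0.33Fe0.67)5Ca2Si8O22(OH)2) = 918.012 g/mol.
Ca contributes 2 × 40.078 = 80.156 g per mole.
80.156/918.012 = 0.0873 → 8.73%.

8.73 weight percent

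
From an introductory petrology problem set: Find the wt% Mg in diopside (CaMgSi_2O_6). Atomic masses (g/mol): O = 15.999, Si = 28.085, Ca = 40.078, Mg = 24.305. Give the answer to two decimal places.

11.22 mass %

M(CaMgSi_2O_6) = 216.547 g/mol.
Mg contributes 1 × 24.305 = 24.305 g per mole.
24.305/216.547 = 0.1122 → 11.22%.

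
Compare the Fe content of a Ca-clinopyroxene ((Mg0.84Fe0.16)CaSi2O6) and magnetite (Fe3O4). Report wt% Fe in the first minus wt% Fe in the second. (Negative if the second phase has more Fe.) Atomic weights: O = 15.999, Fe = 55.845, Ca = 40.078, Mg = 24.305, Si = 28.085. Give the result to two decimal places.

-68.33 percentage points

Fe in (Mg0.84Fe0.16)CaSi2O6: molar mass 221.593 g/mol; 0.16×55.845 = 8.935 g → 4.03 wt%.
Fe in Fe3O4: molar mass 231.531 g/mol; 3×55.845 = 167.535 g → 72.36 wt%.
Difference = 4.03 − 72.36 = -68.33 percentage points.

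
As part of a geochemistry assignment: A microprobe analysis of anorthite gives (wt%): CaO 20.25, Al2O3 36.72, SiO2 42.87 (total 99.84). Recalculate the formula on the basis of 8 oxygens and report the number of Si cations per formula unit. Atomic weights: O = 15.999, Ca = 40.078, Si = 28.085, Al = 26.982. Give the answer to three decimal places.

1.990 Si apfu

CaO (M=56.077): mol = 0.36111; Ca = 0.36111, O = 0.36111.
Al2O3 (M=101.961): mol = 0.36014; Al = 0.72028, O = 1.08042.
SiO2 (M=60.083): mol = 0.71351; Si = 0.71351, O = 1.42702.
ΣO = 2.86855; factor = 8/ΣO = 2.78887.
Si apfu = 0.71351 × 2.78887 = 1.990.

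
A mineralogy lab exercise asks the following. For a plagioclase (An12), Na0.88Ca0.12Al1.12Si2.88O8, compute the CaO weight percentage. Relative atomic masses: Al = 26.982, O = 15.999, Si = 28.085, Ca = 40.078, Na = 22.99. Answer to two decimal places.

2.55 wt%

Molar mass of Na0.88Ca0.12Al1.12Si2.88O8 = 0.88×22.99 + 0.12×40.078 + 1.12×26.982 + 2.88×28.085 + 8×15.999 = 264.137 g/mol.
Each formula unit contains 0.12 Ca, equivalent to 0.12/1 = 0.1200 mol CaO.
M(CaO) = 1×40.078 + 1×15.999 = 56.077 g/mol.
Mass of CaO per formula unit = 0.1200 × 56.077 = 6.729 g.
CaO wt% = 6.729 / 264.137 × 100 = 2.55%.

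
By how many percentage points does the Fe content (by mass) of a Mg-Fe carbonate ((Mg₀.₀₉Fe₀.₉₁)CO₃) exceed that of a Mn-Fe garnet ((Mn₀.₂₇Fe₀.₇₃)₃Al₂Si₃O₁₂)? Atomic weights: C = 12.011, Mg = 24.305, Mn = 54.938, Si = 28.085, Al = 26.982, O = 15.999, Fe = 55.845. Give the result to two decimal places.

First mineral: 50.819 g Fe in 113.014 g formula = 44.97 wt% Fe.
Second mineral: 122.301 g Fe in 497.007 g formula = 24.61 wt% Fe.
44.97% − 24.61% gives a difference of 20.36 percentage points.

20.36 percentage points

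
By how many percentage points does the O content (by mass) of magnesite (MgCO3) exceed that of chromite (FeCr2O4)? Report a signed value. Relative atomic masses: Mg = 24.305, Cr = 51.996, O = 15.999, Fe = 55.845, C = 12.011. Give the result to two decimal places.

28.34 percentage points

First mineral: 47.997 g O in 84.313 g formula = 56.93 wt% O.
Second mineral: 63.996 g O in 223.833 g formula = 28.59 wt% O.
56.93% − 28.59% gives a difference of 28.34 percentage points.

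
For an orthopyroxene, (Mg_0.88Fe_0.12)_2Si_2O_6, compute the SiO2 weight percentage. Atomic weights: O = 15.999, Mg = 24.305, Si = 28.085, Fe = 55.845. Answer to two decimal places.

57.68 wt%

Molar mass of (Mg_0.88Fe_0.12)_2Si_2O_6 = 1.76×24.305 + 0.24×55.845 + 2×28.085 + 6×15.999 = 208.344 g/mol.
Each formula unit contains 2 Si, equivalent to 2/1 = 2.0000 mol SiO2.
M(SiO2) = 1×28.085 + 2×15.999 = 60.083 g/mol.
Mass of SiO2 per formula unit = 2.0000 × 60.083 = 120.166 g.
SiO2 wt% = 120.166 / 208.344 × 100 = 57.68%.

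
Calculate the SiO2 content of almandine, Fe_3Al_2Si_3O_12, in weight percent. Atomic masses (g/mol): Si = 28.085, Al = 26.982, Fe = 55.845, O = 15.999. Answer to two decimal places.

M(Fe_3Al_2Si_3O_12) = 497.742 g/mol; M(SiO2) = 60.083 g/mol.
Moles SiO2 per formula unit = 3 Si ÷ 1 = 3.0000.
SiO2 fraction = (3.0000 × 60.083) / 497.742 = 180.249/497.742 = 0.3621.

36.21 wt%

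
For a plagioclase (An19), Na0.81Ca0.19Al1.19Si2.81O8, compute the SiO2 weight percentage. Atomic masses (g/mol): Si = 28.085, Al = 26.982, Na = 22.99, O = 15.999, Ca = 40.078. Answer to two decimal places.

M(Na0.81Ca0.19Al1.19Si2.81O8) = 265.256 g/mol; M(SiO2) = 60.083 g/mol.
Moles SiO2 per formula unit = 2.81 Si ÷ 1 = 2.8100.
SiO2 fraction = (2.8100 × 60.083) / 265.256 = 168.833/265.256 = 0.6365.

63.65 wt%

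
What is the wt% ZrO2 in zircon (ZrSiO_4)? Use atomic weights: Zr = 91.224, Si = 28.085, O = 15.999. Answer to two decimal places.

M(ZrSiO_4) = 183.305 g/mol; M(ZrO2) = 123.222 g/mol.
Moles ZrO2 per formula unit = 1 Zr ÷ 1 = 1.0000.
ZrO2 fraction = (1.0000 × 123.222) / 183.305 = 123.222/183.305 = 0.6722.

67.22 wt%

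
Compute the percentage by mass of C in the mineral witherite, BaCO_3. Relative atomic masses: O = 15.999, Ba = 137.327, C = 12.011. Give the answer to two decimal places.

6.09 mass %

Molar mass of BaCO_3: 1×137.327 + 1×12.011 + 3×15.999 = 197.335 g/mol.
Mass of C per formula unit: 1 × 12.011 = 12.011 g.
Weight fraction C = 12.011 / 197.335 = 0.0609.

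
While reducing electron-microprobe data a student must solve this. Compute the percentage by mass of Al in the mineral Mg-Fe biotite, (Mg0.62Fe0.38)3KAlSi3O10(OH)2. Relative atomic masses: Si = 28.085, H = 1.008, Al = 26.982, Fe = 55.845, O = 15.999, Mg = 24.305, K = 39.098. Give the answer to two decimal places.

Formula mass = 1.86×24.305 + 1.14×55.845 + 1×39.098 + 1×26.982 + 3×28.085 + 12×15.999 + 2×1.008 = 453.210 g/mol, of which 26.982 g is Al.
So Al makes up 26.982/453.210 = 0.0595 of the mass, i.e. 5.95%.

5.95 wt%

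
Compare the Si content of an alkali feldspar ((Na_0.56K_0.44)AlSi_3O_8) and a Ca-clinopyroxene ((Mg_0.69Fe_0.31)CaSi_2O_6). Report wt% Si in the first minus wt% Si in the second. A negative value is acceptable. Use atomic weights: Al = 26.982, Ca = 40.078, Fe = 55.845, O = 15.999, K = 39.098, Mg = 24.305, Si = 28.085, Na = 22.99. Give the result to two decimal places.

6.47 percentage points

First mineral: 84.255 g Si in 269.307 g formula = 31.29 wt% Si.
Second mineral: 56.170 g Si in 226.324 g formula = 24.82 wt% Si.
31.29% − 24.82% gives a difference of 6.47 percentage points.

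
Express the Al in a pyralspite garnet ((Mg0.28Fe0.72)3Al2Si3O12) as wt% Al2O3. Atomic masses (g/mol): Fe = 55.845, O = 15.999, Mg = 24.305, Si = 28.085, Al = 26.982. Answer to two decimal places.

21.64 wt%

Formula mass = 471.248 g/mol.
2 Al → 1.0000 mol Al2O3 per formula unit; M(Al2O3) = 101.961, so Al2O3 mass = 101.961 g.
101.961/471.248 × 100 = 21.64 wt%.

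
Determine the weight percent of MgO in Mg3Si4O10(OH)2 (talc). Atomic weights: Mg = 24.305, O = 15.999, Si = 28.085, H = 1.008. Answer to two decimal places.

31.88 wt%

Formula mass = 379.259 g/mol.
3 Mg → 3.0000 mol MgO per formula unit; M(MgO) = 40.304, so MgO mass = 120.912 g.
120.912/379.259 × 100 = 31.88 wt%.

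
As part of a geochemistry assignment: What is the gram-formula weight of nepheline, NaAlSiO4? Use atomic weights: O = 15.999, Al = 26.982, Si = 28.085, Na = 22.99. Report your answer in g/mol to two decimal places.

142.05 g/mol

M = 1·22.99 + 1·26.982 + 1·28.085 + 4·15.999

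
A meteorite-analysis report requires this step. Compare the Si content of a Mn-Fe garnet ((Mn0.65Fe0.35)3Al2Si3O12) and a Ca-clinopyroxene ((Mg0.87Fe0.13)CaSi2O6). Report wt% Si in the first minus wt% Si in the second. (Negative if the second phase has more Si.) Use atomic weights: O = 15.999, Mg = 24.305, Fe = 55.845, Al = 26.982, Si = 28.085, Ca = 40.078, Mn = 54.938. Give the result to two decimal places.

Si in (Mn0.65Fe0.35)3Al2Si3O12: molar mass 495.973 g/mol; 3×28.085 = 84.255 g → 16.99 wt%.
Si in (Mg0.87Fe0.13)CaSi2O6: molar mass 220.647 g/mol; 2×28.085 = 56.170 g → 25.46 wt%.
Difference = 16.99 − 25.46 = -8.47 percentage points.

-8.47 percentage points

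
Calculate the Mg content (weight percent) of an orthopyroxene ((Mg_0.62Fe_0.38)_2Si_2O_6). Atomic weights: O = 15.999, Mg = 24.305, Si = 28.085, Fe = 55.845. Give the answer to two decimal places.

13.41 weight percent

M((Mg_0.62Fe_0.38)_2Si_2O_6) = 224.744 g/mol.
Mg contributes 1.24 × 24.305 = 30.138 g per mole.
30.138/224.744 = 0.1341 → 13.41%.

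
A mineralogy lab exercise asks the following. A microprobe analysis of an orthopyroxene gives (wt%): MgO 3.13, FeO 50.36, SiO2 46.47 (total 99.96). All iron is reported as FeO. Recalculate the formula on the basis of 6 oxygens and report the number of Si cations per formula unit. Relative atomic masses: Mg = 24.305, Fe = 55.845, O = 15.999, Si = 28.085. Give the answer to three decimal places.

1.996 Si apfu

MgO: 3.13/40.304 = 0.07766 mol → 0.07766 mol Mg, 0.07766 mol O.
FeO: 50.36/71.844 = 0.70096 mol → 0.70096 mol Fe, 0.70096 mol O.
SiO2: 46.47/60.083 = 0.77343 mol → 0.77343 mol Si, 1.54686 mol O.
Total oxygen = 2.32548 mol. Normalization factor = 6/2.32548 = 2.58011.
Si per 6 O = 0.77343 × 2.58011 = 1.996.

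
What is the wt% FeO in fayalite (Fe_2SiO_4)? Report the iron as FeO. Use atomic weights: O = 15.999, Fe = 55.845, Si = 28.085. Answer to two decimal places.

M(Fe_2SiO_4) = 203.771 g/mol; M(FeO) = 71.844 g/mol.
Moles FeO per formula unit = 2 Fe ÷ 1 = 2.0000.
FeO fraction = (2.0000 × 71.844) / 203.771 = 143.688/203.771 = 0.7051.

70.51 wt%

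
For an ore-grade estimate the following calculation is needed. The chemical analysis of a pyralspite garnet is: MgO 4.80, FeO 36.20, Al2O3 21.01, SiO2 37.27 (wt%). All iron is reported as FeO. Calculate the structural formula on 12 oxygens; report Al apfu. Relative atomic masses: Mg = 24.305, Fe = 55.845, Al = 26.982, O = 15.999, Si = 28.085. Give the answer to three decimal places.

1.993 Al apfu

MgO: 4.80/40.304 = 0.11909 mol → 0.11909 mol Mg, 0.11909 mol O.
FeO: 36.20/71.844 = 0.50387 mol → 0.50387 mol Fe, 0.50387 mol O.
Al2O3: 21.01/101.961 = 0.20606 mol → 0.41212 mol Al, 0.61818 mol O.
SiO2: 37.27/60.083 = 0.62031 mol → 0.62031 mol Si, 1.24062 mol O.
Total oxygen = 2.48176 mol. Normalization factor = 12/2.48176 = 4.83528.
Al per 12 O = 0.41212 × 4.83528 = 1.993.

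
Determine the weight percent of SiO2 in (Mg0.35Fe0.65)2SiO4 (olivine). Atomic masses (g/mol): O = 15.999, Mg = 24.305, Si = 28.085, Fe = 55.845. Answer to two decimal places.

33.07 wt%

Molar mass of (Mg0.35Fe0.65)2SiO4 = 0.70×24.305 + 1.30×55.845 + 1×28.085 + 4×15.999 = 181.693 g/mol.
Each formula unit contains 1 Si, equivalent to 1/1 = 1.0000 mol SiO2.
M(SiO2) = 1×28.085 + 2×15.999 = 60.083 g/mol.
Mass of SiO2 per formula unit = 1.0000 × 60.083 = 60.083 g.
SiO2 wt% = 60.083 / 181.693 × 100 = 33.07%.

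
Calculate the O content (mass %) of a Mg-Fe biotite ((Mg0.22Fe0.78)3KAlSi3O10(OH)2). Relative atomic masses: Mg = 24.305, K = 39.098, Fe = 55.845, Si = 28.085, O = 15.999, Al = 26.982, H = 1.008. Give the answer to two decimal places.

39.10 mass %

Molar mass of (Mg0.22Fe0.78)3KAlSi3O10(OH)2: 0.66*24.305 + 2.34*55.845 + 1*39.098 + 1*26.982 + 3*28.085 + 12*15.999 + 2*1.008 = 491.058 g/mol.
Mass of O per formula unit: 12 × 15.999 = 191.988 g.
Weight fraction O = 191.988 / 491.058 = 0.3910.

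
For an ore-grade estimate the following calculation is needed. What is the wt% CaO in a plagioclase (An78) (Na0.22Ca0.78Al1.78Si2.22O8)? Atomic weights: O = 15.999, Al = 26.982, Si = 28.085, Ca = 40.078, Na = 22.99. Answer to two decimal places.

15.92 wt%

M(Na0.22Ca0.78Al1.78Si2.22O8) = 274.687 g/mol; M(CaO) = 56.077 g/mol.
Moles CaO per formula unit = 0.78 Ca ÷ 1 = 0.7800.
CaO fraction = (0.7800 × 56.077) / 274.687 = 43.740/274.687 = 0.1592.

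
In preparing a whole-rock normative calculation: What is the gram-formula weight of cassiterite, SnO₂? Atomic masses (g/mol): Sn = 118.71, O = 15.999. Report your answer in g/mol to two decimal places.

150.71 g/mol

Sn: 1 × 118.71 = 118.7100
O: 2 × 15.999 = 31.9980
Summing the contributions gives the formula mass.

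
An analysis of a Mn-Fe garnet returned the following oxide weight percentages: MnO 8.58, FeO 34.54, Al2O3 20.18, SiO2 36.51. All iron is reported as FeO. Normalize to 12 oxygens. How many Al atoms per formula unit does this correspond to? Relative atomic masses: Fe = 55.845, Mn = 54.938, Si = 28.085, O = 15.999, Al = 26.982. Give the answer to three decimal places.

1.970 Al apfu

8.58 wt% MnO ÷ 70.937 g/mol = 0.12095 mol, giving 0.12095 Mn and 0.12095 O.
34.54 wt% FeO ÷ 71.844 g/mol = 0.48076 mol, giving 0.48076 Fe and 0.48076 O.
20.18 wt% Al2O3 ÷ 101.961 g/mol = 0.19792 mol, giving 0.39584 Al and 0.59376 O.
36.51 wt% SiO2 ÷ 60.083 g/mol = 0.60766 mol, giving 0.60766 Si and 1.21532 O.
Oxygen sums to 2.41079; scaling by 12/2.41079 = 4.97762 puts the formula on 12 O.
Al: 0.39584 × 4.97762 = 1.970 atoms per formula unit.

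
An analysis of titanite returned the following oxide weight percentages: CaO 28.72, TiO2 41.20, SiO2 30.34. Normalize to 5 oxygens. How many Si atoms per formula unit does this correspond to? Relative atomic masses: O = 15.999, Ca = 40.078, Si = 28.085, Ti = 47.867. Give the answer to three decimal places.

0.989 Si apfu

28.72 wt% CaO ÷ 56.077 g/mol = 0.51215 mol, giving 0.51215 Ca and 0.51215 O.
41.20 wt% TiO2 ÷ 79.865 g/mol = 0.51587 mol, giving 0.51587 Ti and 1.03174 O.
30.34 wt% SiO2 ÷ 60.083 g/mol = 0.50497 mol, giving 0.50497 Si and 1.00994 O.
Oxygen sums to 2.55383; scaling by 5/2.55383 = 1.95784 puts the formula on 5 O.
Si: 0.50497 × 1.95784 = 0.989 atoms per formula unit.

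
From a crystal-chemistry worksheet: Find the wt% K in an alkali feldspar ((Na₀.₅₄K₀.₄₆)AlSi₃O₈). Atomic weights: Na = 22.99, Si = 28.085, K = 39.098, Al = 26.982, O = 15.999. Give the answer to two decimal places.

M((Na₀.₅₄K₀.₄₆)AlSi₃O₈) = 269.629 g/mol.
K contributes 0.46 × 39.098 = 17.985 g per mole.
17.985/269.629 = 0.0667 → 6.67%.

6.67 wt%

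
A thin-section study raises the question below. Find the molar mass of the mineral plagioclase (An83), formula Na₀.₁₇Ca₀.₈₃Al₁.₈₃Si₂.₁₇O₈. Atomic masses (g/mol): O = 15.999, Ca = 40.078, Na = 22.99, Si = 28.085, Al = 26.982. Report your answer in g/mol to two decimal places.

275.49 g/mol

M = 0.17*22.99 + 0.83*40.078 + 1.83*26.982 + 2.17*28.085 + 8*15.999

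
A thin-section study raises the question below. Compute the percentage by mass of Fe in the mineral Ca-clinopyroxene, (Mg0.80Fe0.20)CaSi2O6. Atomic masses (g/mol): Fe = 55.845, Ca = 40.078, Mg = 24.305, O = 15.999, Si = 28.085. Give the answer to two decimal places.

Molar mass of (Mg0.80Fe0.20)CaSi2O6: 0.80·24.305 + 0.20·55.845 + 1·40.078 + 2·28.085 + 6·15.999 = 222.855 g/mol.
Mass of Fe per formula unit: 0.20 × 55.845 = 11.169 g.
Weight fraction Fe = 11.169 / 222.855 = 0.0501.

5.01 mass %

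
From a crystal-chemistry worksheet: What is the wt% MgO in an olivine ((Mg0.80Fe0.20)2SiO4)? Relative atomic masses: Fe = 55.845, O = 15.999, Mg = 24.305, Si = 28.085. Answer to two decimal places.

M((Mg0.80Fe0.20)2SiO4) = 153.307 g/mol; M(MgO) = 40.304 g/mol.
Moles MgO per formula unit = 1.60 Mg ÷ 1 = 1.6000.
MgO fraction = (1.6000 × 40.304) / 153.307 = 64.486/153.307 = 0.4206.

42.06 wt%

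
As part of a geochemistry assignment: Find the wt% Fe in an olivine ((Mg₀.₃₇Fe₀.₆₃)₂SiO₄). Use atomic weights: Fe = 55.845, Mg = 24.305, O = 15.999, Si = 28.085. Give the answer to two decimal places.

M((Mg₀.₃₇Fe₀.₆₃)₂SiO₄) = 180.431 g/mol.
Fe contributes 1.26 × 55.845 = 70.365 g per mole.
70.365/180.431 = 0.3900 → 39.00%.

39.00 weight percent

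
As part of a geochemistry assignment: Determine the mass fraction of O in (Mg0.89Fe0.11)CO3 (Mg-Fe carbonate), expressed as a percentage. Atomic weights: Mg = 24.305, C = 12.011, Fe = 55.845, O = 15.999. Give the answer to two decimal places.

M((Mg0.89Fe0.11)CO3) = 87.782 g/mol.
O contributes 3 × 15.999 = 47.997 g per mole.
47.997/87.782 = 0.5468 → 54.68%.

54.68 mass %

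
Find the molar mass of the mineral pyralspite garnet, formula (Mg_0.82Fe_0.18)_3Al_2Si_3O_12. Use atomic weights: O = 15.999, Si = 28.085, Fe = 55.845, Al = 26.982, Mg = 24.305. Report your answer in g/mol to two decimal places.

Mg: 2.46 × 24.305 = 59.7903
Fe: 0.54 × 55.845 = 30.1563
Al: 2 × 26.982 = 53.9640
Si: 3 × 28.085 = 84.2550
O: 12 × 15.999 = 191.9880
Summing the contributions gives the formula mass.

420.15 g/mol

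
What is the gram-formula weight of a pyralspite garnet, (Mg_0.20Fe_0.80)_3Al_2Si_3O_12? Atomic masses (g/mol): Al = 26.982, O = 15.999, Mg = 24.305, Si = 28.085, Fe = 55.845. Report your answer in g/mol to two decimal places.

M = 0.60*24.305 + 2.40*55.845 + 2*26.982 + 3*28.085 + 12*15.999

478.82 g/mol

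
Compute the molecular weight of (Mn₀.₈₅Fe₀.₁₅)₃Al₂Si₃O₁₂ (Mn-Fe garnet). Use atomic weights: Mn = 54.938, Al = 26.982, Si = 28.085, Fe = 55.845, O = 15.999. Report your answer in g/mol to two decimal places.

495.43 g/mol

The formula mass is the sum 2.55(54.938) + 0.45(55.845) + 2(26.982) + 3(28.085) + 12(15.999).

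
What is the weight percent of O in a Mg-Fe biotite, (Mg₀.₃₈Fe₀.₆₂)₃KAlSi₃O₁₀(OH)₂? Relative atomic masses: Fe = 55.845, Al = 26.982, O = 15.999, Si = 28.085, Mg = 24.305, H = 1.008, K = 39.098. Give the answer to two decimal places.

40.34 weight percent

Molar mass of (Mg₀.₃₈Fe₀.₆₂)₃KAlSi₃O₁₀(OH)₂: 1.14×24.305 + 1.86×55.845 + 1×39.098 + 1×26.982 + 3×28.085 + 12×15.999 + 2×1.008 = 475.918 g/mol.
Mass of O per formula unit: 12 × 15.999 = 191.988 g.
Weight fraction O = 191.988 / 475.918 = 0.4034.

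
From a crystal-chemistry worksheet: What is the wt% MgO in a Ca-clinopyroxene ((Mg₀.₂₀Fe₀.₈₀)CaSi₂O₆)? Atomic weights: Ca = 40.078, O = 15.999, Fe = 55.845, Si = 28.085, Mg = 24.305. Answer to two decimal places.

Formula mass = 241.779 g/mol.
0.20 Mg → 0.2000 mol MgO per formula unit; M(MgO) = 40.304, so MgO mass = 8.061 g.
8.061/241.779 × 100 = 3.33 wt%.

3.33 wt%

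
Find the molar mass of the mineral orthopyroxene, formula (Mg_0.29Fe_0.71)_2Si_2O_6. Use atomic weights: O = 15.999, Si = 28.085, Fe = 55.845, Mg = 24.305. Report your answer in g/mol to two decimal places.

245.56 g/mol

M = 0.58*24.305 + 1.42*55.845 + 2*28.085 + 6*15.999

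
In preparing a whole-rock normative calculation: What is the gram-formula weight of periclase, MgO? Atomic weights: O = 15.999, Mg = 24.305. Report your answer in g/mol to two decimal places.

Mg: 1 × 24.305 = 24.3050
O: 1 × 15.999 = 15.9990
Summing the contributions gives the formula mass.

40.30 g/mol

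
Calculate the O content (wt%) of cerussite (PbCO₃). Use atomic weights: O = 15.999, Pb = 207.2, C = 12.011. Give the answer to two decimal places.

17.96 wt%

Formula mass = 1×207.2 + 1×12.011 + 3×15.999 = 267.208 g/mol, of which 47.997 g is O.
So O makes up 47.997/267.208 = 0.1796 of the mass, i.e. 17.96%.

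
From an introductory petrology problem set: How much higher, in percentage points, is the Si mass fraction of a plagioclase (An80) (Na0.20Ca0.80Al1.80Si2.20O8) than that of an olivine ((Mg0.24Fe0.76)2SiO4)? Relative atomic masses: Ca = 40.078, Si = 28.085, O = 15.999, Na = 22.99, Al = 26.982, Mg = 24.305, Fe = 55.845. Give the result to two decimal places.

7.58 percentage points

First mineral: 61.787 g Si in 275.007 g formula = 22.47 wt% Si.
Second mineral: 28.085 g Si in 188.632 g formula = 14.89 wt% Si.
22.47% − 14.89% gives a difference of 7.58 percentage points.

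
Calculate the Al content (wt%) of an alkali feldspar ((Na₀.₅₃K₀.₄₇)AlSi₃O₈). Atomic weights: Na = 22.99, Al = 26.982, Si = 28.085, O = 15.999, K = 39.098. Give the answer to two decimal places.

Molar mass of (Na₀.₅₃K₀.₄₇)AlSi₃O₈: 0.53×22.99 + 0.47×39.098 + 1×26.982 + 3×28.085 + 8×15.999 = 269.790 g/mol.
Mass of Al per formula unit: 1 × 26.982 = 26.982 g.
Weight fraction Al = 26.982 / 269.790 = 0.1000.

10.00 wt%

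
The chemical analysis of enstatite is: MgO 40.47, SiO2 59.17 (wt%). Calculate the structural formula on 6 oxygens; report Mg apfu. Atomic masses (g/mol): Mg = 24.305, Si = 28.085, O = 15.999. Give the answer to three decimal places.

MgO (M=40.304): mol = 1.00412; Mg = 1.00412, O = 1.00412.
SiO2 (M=60.083): mol = 0.98480; Si = 0.98480, O = 1.96960.
ΣO = 2.97372; factor = 6/ΣO = 2.01767.
Mg apfu = 1.00412 × 2.01767 = 2.026.

2.026 Mg apfu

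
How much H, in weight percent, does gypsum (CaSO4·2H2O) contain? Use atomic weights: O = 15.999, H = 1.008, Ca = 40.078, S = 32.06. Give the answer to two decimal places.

Formula mass = 1×40.078 + 1×32.06 + 6×15.999 + 4×1.008 = 172.164 g/mol, of which 4.032 g is H.
So H makes up 4.032/172.164 = 0.0234 of the mass, i.e. 2.34%.

2.34 weight percent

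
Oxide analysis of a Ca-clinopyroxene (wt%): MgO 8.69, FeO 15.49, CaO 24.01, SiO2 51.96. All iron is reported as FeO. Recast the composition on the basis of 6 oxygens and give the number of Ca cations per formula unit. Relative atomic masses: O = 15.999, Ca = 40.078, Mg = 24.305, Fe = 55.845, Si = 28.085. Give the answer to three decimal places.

0.992 Ca apfu

MgO: 8.69/40.304 = 0.21561 mol → 0.21561 mol Mg, 0.21561 mol O.
FeO: 15.49/71.844 = 0.21561 mol → 0.21561 mol Fe, 0.21561 mol O.
CaO: 24.01/56.077 = 0.42816 mol → 0.42816 mol Ca, 0.42816 mol O.
SiO2: 51.96/60.083 = 0.86480 mol → 0.86480 mol Si, 1.72960 mol O.
Total oxygen = 2.58898 mol. Normalization factor = 6/2.58898 = 2.31752.
Ca per 6 O = 0.42816 × 2.31752 = 0.992.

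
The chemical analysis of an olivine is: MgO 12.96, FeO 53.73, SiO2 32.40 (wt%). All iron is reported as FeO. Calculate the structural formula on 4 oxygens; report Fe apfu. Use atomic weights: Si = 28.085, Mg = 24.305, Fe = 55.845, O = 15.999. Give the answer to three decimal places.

12.96 wt% MgO ÷ 40.304 g/mol = 0.32156 mol, giving 0.32156 Mg and 0.32156 O.
53.73 wt% FeO ÷ 71.844 g/mol = 0.74787 mol, giving 0.74787 Fe and 0.74787 O.
32.40 wt% SiO2 ÷ 60.083 g/mol = 0.53925 mol, giving 0.53925 Si and 1.07850 O.
Oxygen sums to 2.14793; scaling by 4/2.14793 = 1.86226 puts the formula on 4 O.
Fe: 0.74787 × 1.86226 = 1.393 atoms per formula unit.

1.393 Fe apfu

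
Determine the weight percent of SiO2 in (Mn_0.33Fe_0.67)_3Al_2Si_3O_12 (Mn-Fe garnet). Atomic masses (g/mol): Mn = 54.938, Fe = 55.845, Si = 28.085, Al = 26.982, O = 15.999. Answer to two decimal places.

36.28 wt%

Molar mass of (Mn_0.33Fe_0.67)_3Al_2Si_3O_12 = 0.99*54.938 + 2.01*55.845 + 2*26.982 + 3*28.085 + 12*15.999 = 496.844 g/mol.
Each formula unit contains 3 Si, equivalent to 3/1 = 3.0000 mol SiO2.
M(SiO2) = 1×28.085 + 2×15.999 = 60.083 g/mol.
Mass of SiO2 per formula unit = 3.0000 × 60.083 = 180.249 g.
SiO2 wt% = 180.249 / 496.844 × 100 = 36.28%.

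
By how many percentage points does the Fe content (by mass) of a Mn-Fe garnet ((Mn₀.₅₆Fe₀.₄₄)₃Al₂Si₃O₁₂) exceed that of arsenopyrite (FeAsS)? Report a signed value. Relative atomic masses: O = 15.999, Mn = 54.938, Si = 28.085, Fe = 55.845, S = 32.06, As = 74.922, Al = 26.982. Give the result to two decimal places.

Fe in (Mn₀.₅₆Fe₀.₄₄)₃Al₂Si₃O₁₂: molar mass 496.218 g/mol; 1.32×55.845 = 73.715 g → 14.86 wt%.
Fe in FeAsS: molar mass 162.827 g/mol; 1×55.845 = 55.845 g → 34.30 wt%.
Difference = 14.86 − 34.30 = -19.44 percentage points.

-19.44 percentage points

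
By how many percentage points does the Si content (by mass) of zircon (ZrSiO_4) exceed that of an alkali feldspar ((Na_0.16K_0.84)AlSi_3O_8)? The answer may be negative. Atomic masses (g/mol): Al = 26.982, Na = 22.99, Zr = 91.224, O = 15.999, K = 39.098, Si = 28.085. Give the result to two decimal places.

-15.23 percentage points

Si in ZrSiO_4: molar mass 183.305 g/mol; 1×28.085 = 28.085 g → 15.32 wt%.
Si in (Na_0.16K_0.84)AlSi_3O_8: molar mass 275.750 g/mol; 3×28.085 = 84.255 g → 30.55 wt%.
Difference = 15.32 − 30.55 = -15.23 percentage points.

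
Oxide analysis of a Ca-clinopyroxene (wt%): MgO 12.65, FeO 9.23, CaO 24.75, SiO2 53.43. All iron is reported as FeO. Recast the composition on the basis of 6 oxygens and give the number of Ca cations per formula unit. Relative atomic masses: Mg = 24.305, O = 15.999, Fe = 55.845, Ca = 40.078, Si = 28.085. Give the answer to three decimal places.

MgO: 12.65/40.304 = 0.31386 mol → 0.31386 mol Mg, 0.31386 mol O.
FeO: 9.23/71.844 = 0.12847 mol → 0.12847 mol Fe, 0.12847 mol O.
CaO: 24.75/56.077 = 0.44136 mol → 0.44136 mol Ca, 0.44136 mol O.
SiO2: 53.43/60.083 = 0.88927 mol → 0.88927 mol Si, 1.77854 mol O.
Total oxygen = 2.66223 mol. Normalization factor = 6/2.66223 = 2.25375.
Ca per 6 O = 0.44136 × 2.25375 = 0.995.

0.995 Ca apfu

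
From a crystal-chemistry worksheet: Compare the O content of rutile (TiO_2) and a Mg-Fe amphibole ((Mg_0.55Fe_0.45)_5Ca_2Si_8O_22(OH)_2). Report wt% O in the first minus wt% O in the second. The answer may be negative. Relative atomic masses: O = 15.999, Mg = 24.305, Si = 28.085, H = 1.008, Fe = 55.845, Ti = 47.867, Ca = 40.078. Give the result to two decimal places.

-3.40 percentage points

O in TiO_2: molar mass 79.865 g/mol; 2×15.999 = 31.998 g → 40.07 wt%.
O in (Mg_0.55Fe_0.45)_5Ca_2Si_8O_22(OH)_2: molar mass 883.318 g/mol; 24×15.999 = 383.976 g → 43.47 wt%.
Difference = 40.07 − 43.47 = -3.40 percentage points.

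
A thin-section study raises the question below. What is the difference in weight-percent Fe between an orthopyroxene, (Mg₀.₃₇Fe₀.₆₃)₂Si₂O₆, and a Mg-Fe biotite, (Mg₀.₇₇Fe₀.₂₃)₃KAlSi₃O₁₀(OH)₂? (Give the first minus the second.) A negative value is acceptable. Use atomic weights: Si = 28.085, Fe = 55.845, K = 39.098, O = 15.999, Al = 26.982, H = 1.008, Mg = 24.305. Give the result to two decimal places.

Fe in (Mg₀.₃₇Fe₀.₆₃)₂Si₂O₆: molar mass 240.514 g/mol; 1.26×55.845 = 70.365 g → 29.26 wt%.
Fe in (Mg₀.₇₇Fe₀.₂₃)₃KAlSi₃O₁₀(OH)₂: molar mass 439.017 g/mol; 0.69×55.845 = 38.533 g → 8.78 wt%.
Difference = 29.26 − 8.78 = 20.48 percentage points.

20.48 percentage points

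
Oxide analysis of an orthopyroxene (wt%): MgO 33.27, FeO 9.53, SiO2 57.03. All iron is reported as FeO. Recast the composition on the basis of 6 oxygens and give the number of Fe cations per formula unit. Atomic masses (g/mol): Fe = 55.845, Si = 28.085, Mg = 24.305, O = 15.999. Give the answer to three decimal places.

0.279 Fe apfu

33.27 wt% MgO ÷ 40.304 g/mol = 0.82548 mol, giving 0.82548 Mg and 0.82548 O.
9.53 wt% FeO ÷ 71.844 g/mol = 0.13265 mol, giving 0.13265 Fe and 0.13265 O.
57.03 wt% SiO2 ÷ 60.083 g/mol = 0.94919 mol, giving 0.94919 Si and 1.89838 O.
Oxygen sums to 2.85651; scaling by 6/2.85651 = 2.10047 puts the formula on 6 O.
Fe: 0.13265 × 2.10047 = 0.279 atoms per formula unit.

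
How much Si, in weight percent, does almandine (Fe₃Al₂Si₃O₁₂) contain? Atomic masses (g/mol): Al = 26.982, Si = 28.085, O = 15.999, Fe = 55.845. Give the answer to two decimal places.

Molar mass of Fe₃Al₂Si₃O₁₂: 3·55.845 + 2·26.982 + 3·28.085 + 12·15.999 = 497.742 g/mol.
Mass of Si per formula unit: 3 × 28.085 = 84.255 g.
Weight fraction Si = 84.255 / 497.742 = 0.1693.

16.93 weight percent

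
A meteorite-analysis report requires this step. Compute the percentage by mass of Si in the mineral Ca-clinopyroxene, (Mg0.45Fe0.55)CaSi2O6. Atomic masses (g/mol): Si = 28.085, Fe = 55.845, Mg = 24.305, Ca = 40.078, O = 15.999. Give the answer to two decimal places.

24.02 weight percent

Formula mass = 0.45·24.305 + 0.55·55.845 + 1·40.078 + 2·28.085 + 6·15.999 = 233.894 g/mol, of which 56.170 g is Si.
So Si makes up 56.170/233.894 = 0.2402 of the mass, i.e. 24.02%.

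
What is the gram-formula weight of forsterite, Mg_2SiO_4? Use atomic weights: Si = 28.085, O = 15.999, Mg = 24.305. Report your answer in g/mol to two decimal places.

The formula mass is the sum 2(24.305) + 1(28.085) + 4(15.999).

140.69 g/mol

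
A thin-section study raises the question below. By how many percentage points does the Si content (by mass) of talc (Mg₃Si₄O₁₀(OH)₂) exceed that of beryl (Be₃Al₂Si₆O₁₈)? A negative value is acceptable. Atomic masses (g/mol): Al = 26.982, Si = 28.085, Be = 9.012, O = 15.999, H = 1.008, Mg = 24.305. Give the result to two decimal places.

-1.73 percentage points

Si in Mg₃Si₄O₁₀(OH)₂: molar mass 379.259 g/mol; 4×28.085 = 112.340 g → 29.62 wt%.
Si in Be₃Al₂Si₆O₁₈: molar mass 537.492 g/mol; 6×28.085 = 168.510 g → 31.35 wt%.
Difference = 29.62 − 31.35 = -1.73 percentage points.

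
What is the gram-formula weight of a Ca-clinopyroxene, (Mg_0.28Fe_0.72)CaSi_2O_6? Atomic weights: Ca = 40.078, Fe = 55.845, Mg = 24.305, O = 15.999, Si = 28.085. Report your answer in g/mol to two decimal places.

Mg: 0.28 × 24.305 = 6.8054
Fe: 0.72 × 55.845 = 40.2084
Ca: 1 × 40.078 = 40.0780
Si: 2 × 28.085 = 56.1700
O: 6 × 15.999 = 95.9940
Summing the contributions gives the formula mass.

239.26 g/mol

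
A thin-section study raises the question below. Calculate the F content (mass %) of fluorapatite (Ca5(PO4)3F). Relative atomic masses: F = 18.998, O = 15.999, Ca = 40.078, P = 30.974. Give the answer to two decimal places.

3.77 mass %

Formula mass = 5*40.078 + 3*30.974 + 12*15.999 + 1*18.998 = 504.298 g/mol, of which 18.998 g is F.
So F makes up 18.998/504.298 = 0.0377 of the mass, i.e. 3.77%.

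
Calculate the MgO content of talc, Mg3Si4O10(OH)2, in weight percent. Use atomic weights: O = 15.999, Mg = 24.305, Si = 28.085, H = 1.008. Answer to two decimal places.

M(Mg3Si4O10(OH)2) = 379.259 g/mol; M(MgO) = 40.304 g/mol.
Moles MgO per formula unit = 3 Mg ÷ 1 = 3.0000.
MgO fraction = (3.0000 × 40.304) / 379.259 = 120.912/379.259 = 0.3188.

31.88 wt%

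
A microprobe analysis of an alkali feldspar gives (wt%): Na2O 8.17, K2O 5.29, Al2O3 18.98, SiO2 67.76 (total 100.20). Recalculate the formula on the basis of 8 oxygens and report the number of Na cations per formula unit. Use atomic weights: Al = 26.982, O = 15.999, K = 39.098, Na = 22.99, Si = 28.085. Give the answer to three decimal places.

0.703 Na apfu

8.17 wt% Na2O ÷ 61.979 g/mol = 0.13182 mol, giving 0.26364 Na and 0.13182 O.
5.29 wt% K2O ÷ 94.195 g/mol = 0.05616 mol, giving 0.11232 K and 0.05616 O.
18.98 wt% Al2O3 ÷ 101.961 g/mol = 0.18615 mol, giving 0.37230 Al and 0.55845 O.
67.76 wt% SiO2 ÷ 60.083 g/mol = 1.12777 mol, giving 1.12777 Si and 2.25554 O.
Oxygen sums to 3.00197; scaling by 8/3.00197 = 2.66492 puts the formula on 8 O.
Na: 0.26364 × 2.66492 = 0.703 atoms per formula unit.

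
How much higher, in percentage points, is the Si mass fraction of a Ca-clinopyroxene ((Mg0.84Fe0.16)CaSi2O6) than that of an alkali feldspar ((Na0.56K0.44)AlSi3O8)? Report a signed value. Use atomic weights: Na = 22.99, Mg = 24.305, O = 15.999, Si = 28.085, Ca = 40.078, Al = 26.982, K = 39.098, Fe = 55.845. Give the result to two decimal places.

-5.94 percentage points

Si in (Mg0.84Fe0.16)CaSi2O6: molar mass 221.593 g/mol; 2×28.085 = 56.170 g → 25.35 wt%.
Si in (Na0.56K0.44)AlSi3O8: molar mass 269.307 g/mol; 3×28.085 = 84.255 g → 31.29 wt%.
Difference = 25.35 − 31.29 = -5.94 percentage points.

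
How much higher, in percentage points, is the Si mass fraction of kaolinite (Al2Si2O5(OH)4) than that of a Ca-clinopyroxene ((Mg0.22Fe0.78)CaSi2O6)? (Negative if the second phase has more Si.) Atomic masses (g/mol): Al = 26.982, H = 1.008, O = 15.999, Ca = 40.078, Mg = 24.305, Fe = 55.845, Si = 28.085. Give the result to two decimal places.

-1.53 percentage points

Si in Al2Si2O5(OH)4: molar mass 258.157 g/mol; 2×28.085 = 56.170 g → 21.76 wt%.
Si in (Mg0.22Fe0.78)CaSi2O6: molar mass 241.148 g/mol; 2×28.085 = 56.170 g → 23.29 wt%.
Difference = 21.76 − 23.29 = -1.53 percentage points.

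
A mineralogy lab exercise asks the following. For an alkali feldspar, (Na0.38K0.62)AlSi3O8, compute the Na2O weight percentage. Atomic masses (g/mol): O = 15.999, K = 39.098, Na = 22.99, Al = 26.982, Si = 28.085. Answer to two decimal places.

M((Na0.38K0.62)AlSi3O8) = 272.206 g/mol; M(Na2O) = 61.979 g/mol.
Moles Na2O per formula unit = 0.38 Na ÷ 2 = 0.1900.
Na2O fraction = (0.1900 × 61.979) / 272.206 = 11.776/272.206 = 0.0433.

4.33 wt%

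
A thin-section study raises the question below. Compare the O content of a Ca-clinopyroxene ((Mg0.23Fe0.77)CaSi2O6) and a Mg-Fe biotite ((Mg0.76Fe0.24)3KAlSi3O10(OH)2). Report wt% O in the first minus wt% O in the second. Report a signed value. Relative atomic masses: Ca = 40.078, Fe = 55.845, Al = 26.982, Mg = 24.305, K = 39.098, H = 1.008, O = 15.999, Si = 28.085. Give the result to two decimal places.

-3.78 percentage points

First mineral: 95.994 g O in 240.833 g formula = 39.86 wt% O.
Second mineral: 191.988 g O in 439.963 g formula = 43.64 wt% O.
39.86% − 43.64% gives a difference of -3.78 percentage points.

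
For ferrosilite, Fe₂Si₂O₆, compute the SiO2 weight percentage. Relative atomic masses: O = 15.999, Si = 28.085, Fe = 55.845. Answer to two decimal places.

Molar mass of Fe₂Si₂O₆ = 2·55.845 + 2·28.085 + 6·15.999 = 263.854 g/mol.
Each formula unit contains 2 Si, equivalent to 2/1 = 2.0000 mol SiO2.
M(SiO2) = 1×28.085 + 2×15.999 = 60.083 g/mol.
Mass of SiO2 per formula unit = 2.0000 × 60.083 = 120.166 g.
SiO2 wt% = 120.166 / 263.854 × 100 = 45.54%.

45.54 wt%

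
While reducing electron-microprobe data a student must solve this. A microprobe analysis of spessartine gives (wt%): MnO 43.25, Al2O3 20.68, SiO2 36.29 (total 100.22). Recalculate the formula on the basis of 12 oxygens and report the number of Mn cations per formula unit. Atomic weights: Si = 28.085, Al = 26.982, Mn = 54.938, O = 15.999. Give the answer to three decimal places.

3.016 Mn apfu

MnO (M=70.937): mol = 0.60970; Mn = 0.60970, O = 0.60970.
Al2O3 (M=101.961): mol = 0.20282; Al = 0.40564, O = 0.60846.
SiO2 (M=60.083): mol = 0.60400; Si = 0.60400, O = 1.20800.
ΣO = 2.42616; factor = 12/ΣO = 4.94609.
Mn apfu = 0.60970 × 4.94609 = 3.016.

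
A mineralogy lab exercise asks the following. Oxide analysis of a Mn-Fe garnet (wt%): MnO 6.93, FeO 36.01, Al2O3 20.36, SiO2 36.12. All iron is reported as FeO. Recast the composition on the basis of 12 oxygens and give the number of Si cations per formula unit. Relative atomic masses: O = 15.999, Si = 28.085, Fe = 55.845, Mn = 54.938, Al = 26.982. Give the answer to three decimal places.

3.005 Si apfu

6.93 wt% MnO ÷ 70.937 g/mol = 0.09769 mol, giving 0.09769 Mn and 0.09769 O.
36.01 wt% FeO ÷ 71.844 g/mol = 0.50122 mol, giving 0.50122 Fe and 0.50122 O.
20.36 wt% Al2O3 ÷ 101.961 g/mol = 0.19968 mol, giving 0.39936 Al and 0.59904 O.
36.12 wt% SiO2 ÷ 60.083 g/mol = 0.60117 mol, giving 0.60117 Si and 1.20234 O.
Oxygen sums to 2.40029; scaling by 12/2.40029 = 4.99940 puts the formula on 12 O.
Si: 0.60117 × 4.99940 = 3.005 atoms per formula unit.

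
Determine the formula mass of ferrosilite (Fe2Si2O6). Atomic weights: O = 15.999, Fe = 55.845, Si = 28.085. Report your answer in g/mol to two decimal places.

263.85 g/mol

The formula mass is the sum 2*55.845 + 2*28.085 + 6*15.999.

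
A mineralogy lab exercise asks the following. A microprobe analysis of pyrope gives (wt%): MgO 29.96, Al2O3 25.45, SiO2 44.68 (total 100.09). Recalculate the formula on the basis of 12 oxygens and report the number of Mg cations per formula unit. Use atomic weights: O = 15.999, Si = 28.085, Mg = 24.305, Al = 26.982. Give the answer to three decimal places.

MgO (M=40.304): mol = 0.74335; Mg = 0.74335, O = 0.74335.
Al2O3 (M=101.961): mol = 0.24961; Al = 0.49922, O = 0.74883.
SiO2 (M=60.083): mol = 0.74364; Si = 0.74364, O = 1.48728.
ΣO = 2.97946; factor = 12/ΣO = 4.02758.
Mg apfu = 0.74335 × 4.02758 = 2.994.

2.994 Mg apfu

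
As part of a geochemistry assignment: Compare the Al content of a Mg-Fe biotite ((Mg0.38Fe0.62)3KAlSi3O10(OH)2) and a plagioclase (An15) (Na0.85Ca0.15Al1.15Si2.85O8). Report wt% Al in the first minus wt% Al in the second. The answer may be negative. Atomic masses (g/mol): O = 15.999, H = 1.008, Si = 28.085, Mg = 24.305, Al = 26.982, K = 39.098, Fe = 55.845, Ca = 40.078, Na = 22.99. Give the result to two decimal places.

M((Mg0.38Fe0.62)3KAlSi3O10(OH)2) = 475.918 g/mol, so wt% Al = 26.982/475.918 × 100 = 5.67%.
M(Na0.85Ca0.15Al1.15Si2.85O8) = 264.617 g/mol, so wt% Al = 31.029/264.617 × 100 = 11.73%.
5.67 − 11.73 = -6.06 pp.

-6.06 percentage points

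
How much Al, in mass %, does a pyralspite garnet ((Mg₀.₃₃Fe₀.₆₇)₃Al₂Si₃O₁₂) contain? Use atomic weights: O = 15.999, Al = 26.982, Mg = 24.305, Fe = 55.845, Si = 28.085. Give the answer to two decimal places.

11.57 mass %

Molar mass of (Mg₀.₃₃Fe₀.₆₇)₃Al₂Si₃O₁₂: 0.99×24.305 + 2.01×55.845 + 2×26.982 + 3×28.085 + 12×15.999 = 466.517 g/mol.
Mass of Al per formula unit: 2 × 26.982 = 53.964 g.
Weight fraction Al = 53.964 / 466.517 = 0.1157.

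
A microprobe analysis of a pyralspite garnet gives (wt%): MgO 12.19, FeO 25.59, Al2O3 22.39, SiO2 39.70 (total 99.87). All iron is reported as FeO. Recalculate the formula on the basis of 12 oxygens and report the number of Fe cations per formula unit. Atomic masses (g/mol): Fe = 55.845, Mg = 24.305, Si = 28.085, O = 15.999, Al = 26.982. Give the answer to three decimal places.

1.620 Fe apfu

MgO (M=40.304): mol = 0.30245; Mg = 0.30245, O = 0.30245.
FeO (M=71.844): mol = 0.35619; Fe = 0.35619, O = 0.35619.
Al2O3 (M=101.961): mol = 0.21959; Al = 0.43918, O = 0.65877.
SiO2 (M=60.083): mol = 0.66075; Si = 0.66075, O = 1.32150.
ΣO = 2.63891; factor = 12/ΣO = 4.54733.
Fe apfu = 0.35619 × 4.54733 = 1.620.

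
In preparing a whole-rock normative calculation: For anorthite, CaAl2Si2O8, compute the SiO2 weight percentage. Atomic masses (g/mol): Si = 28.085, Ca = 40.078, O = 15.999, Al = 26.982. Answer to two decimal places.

43.19 wt%

M(CaAl2Si2O8) = 278.204 g/mol; M(SiO2) = 60.083 g/mol.
Moles SiO2 per formula unit = 2 Si ÷ 1 = 2.0000.
SiO2 fraction = (2.0000 × 60.083) / 278.204 = 120.166/278.204 = 0.4319.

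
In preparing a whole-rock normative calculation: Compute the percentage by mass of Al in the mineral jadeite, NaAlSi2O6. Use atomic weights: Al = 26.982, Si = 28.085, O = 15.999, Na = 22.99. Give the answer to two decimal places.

13.35 weight percent

M(NaAlSi2O6) = 202.136 g/mol.
Al contributes 1 × 26.982 = 26.982 g per mole.
26.982/202.136 = 0.1335 → 13.35%.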